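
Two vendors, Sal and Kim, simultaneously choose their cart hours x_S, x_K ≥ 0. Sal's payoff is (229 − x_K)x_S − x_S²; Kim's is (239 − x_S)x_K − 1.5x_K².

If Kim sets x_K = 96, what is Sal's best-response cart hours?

Expanding Sal's payoff: 229x_S − x_Kx_S − x_S².
∂π/∂x_S = 229 − x_K − 2x_S = 0, so x_S = 114.5 − 0.5x_K.
At x_K = 96: x_S = 114.5 − 0.5·96 = 66.5.

66.5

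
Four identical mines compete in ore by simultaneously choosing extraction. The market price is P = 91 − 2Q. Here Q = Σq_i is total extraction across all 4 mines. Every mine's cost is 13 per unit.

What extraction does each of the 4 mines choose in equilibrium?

A representative mine's profit is π_i = q_i(91 − 2Q) − 13q_i, with Q = q_i + Σ_{j≠i} q_j.
First-order condition: 78 − 4q_i − 2Σ_{j≠i} q_j = 0.
In a symmetric equilibrium every mine chooses the same q, so Σ_{j≠i} q_j = 3q. The condition becomes 78 − 10q = 0, giving q = 78/10 = 7.8.

7.8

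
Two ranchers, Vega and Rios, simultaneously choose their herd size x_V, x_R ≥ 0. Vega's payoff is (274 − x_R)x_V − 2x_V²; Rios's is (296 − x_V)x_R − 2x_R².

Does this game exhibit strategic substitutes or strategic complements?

Expanding Vega's payoff: 274x_V − x_Rx_V − 2x_V².
∂π/∂x_V = 274 − x_R − 4x_V = 0, so x_V = 68.5 − 0.25x_R.
The best-response slope dx_V/dx_R = −0.25 < 0: the reaction function is downward-sloping, so the choices are strategic substitutes.

strategic substitutes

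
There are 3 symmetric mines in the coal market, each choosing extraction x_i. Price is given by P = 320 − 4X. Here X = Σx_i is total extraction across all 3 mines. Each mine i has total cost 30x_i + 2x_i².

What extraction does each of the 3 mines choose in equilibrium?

A representative mine's profit is π_i = x_i(320 − 4X) − 30x_i − 2x_i², with X = x_i + Σ_{j≠i} x_j.
First-order condition: 290 − 12x_i − 4Σ_{j≠i} x_j = 0.
With identical mines, set every x_j = x: then 290 − 12x − 8x = 0, i.e. x = 290/20 = 14.5.

14.5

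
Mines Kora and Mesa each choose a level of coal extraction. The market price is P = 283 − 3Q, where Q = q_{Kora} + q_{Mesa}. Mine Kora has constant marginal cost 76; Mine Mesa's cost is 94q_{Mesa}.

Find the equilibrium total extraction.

Mine Kora's profit: π = q_{Kora}(283 − 3(q_{Kora} + q_{Mesa})) − 76q_{Kora}.
∂π/∂q_{Kora} = 207 − 6q_{Kora} − 3q_{Mesa} = 0, so q_{Kora} = 34.5 − 0.5q_{Mesa}.
By the same steps for Mesa: q_{Mesa} = 31.5 − 0.5q_{Kora}.
Plugging q_{Mesa} into Kora's best response: q_{Kora} = 34.5 − 0.5(31.5 − 0.5q_{Kora}) ⇒ 0.75q_{Kora} = 18.75, so q_{Kora} = 25.
Then q_{Mesa} = 31.5 − 0.5·25 = 19.
Total extraction: 25 + 19 = 44.

44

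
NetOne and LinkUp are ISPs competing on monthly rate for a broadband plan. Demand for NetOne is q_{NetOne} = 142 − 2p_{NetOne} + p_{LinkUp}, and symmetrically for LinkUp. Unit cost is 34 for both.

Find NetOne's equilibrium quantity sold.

72

NetOne's profit: π = (p_{NetOne} − 34)(142 − 2p_{NetOne} + p_{LinkUp}).
∂π/∂p_{NetOne} = 210 − 4p_{NetOne} + p_{LinkUp} = 0 ⇒ p_{NetOne} = 52.5 + 0.25p_{LinkUp}.
The game is symmetric, so in equilibrium p_{LinkUp} = p_{NetOne}: the reaction function gives 0.75p_{NetOne} = 52.5, hence p_{NetOne} = 70.
q_{NetOne} = 142 − 2·70 + 70 = 72.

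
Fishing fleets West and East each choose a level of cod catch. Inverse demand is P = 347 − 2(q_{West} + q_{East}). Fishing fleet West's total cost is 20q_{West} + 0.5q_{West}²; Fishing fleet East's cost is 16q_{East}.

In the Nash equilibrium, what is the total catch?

Fishing fleet West's profit: π = q_{West}(347 − 2(q_{West} + q_{East})) − 20q_{West} − 0.5q_{West}².
∂π/∂q_{West} = 327 − 5q_{West} − 2q_{East} = 0, so q_{West} = 65.4 − 0.4q_{East}.
For East: ∂π/∂q_{East} = 331 − 4q_{East} − 2q_{West} = 0 ⇒ q_{East} = 82.75 − 0.5q_{West}.
Substituting the second reaction function into the first: q_{West} = 65.4 − 0.4(82.75 − 0.5q_{West}), which gives 0.8q_{West} = 32.3 ⇒ q_{West} = 40.375.
Then q_{East} = 82.75 − 0.5·40.375 = 62.5625.
Total catch: 40.375 + 62.5625 = 102.9375.

102.9375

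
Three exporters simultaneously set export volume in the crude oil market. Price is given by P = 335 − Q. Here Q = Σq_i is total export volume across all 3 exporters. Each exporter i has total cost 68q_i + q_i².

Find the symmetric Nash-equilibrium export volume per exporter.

A representative exporter's profit is π_i = q_i(335 − Q) − 68q_i − q_i², with Q = q_i + Σ_{j≠i} q_j.
First-order condition: 267 − 4q_i − Σ_{j≠i} q_j = 0.
Imposing symmetry (q_j = q for all j) turns Σ_{j≠i} q_j into 2q, so 267 = 6q and q = 44.5.

44.5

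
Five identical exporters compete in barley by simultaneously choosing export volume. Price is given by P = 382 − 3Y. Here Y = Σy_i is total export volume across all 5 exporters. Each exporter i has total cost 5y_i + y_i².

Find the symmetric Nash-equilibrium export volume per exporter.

A representative exporter's profit is π_i = y_i(382 − 3Y) − 5y_i − y_i², with Y = y_i + Σ_{j≠i} y_j.
First-order condition: 377 − 8y_i − 3Σ_{j≠i} y_j = 0.
In a symmetric equilibrium every exporter chooses the same y, so Σ_{j≠i} y_j = 4y. The condition becomes 377 − 20y = 0, giving y = 377/20 = 18.85.

18.85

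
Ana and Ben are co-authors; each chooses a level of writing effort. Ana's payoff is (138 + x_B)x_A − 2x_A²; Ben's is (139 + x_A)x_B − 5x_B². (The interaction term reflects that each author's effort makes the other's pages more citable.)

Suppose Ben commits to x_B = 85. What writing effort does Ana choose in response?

Expanding Ana's payoff: 138x_A + x_Bx_A − 2x_A².
∂π/∂x_A = 138 + x_B − 4x_A = 0, so x_A = 34.5 + 0.25x_B.
At x_B = 85: x_A = 34.5 + 0.25·85 = 55.75.

55.75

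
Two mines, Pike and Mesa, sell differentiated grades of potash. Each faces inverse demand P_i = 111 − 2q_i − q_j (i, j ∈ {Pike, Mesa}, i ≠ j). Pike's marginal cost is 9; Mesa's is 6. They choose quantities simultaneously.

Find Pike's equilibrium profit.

816.08

Mine Pike's profit: π = q_{Pike}(111 − 2q_{Pike} − q_{Mesa}) − 9q_{Pike}.
∂π/∂q_{Pike} = 102 − 4q_{Pike} − q_{Mesa} = 0 ⇒ q_{Pike} = 25.5 − 0.25q_{Mesa}.
Similarly q_{Mesa} = 26.25 − 0.25q_{Pike}.
Plugging q_{Mesa} into Pike's best response: q_{Pike} = 25.5 − 0.25(26.25 − 0.25q_{Pike}) ⇒ 0.9375q_{Pike} = 18.9375, so q_{Pike} = 20.2.
Then q_{Mesa} = 26.25 − 0.25·20.2 = 21.2.
P_{Pike} = 111 − 2·20.2 − 21.2 = 49.4.
Profit = (49.4 − 9)·20.2 = 816.08.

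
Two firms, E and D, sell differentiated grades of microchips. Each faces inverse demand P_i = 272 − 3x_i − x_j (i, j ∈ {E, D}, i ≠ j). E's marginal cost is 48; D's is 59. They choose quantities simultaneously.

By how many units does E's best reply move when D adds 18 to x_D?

-3

Firm E's profit: π = x_E(272 − 3x_E − x_D) − 48x_E.
∂π/∂x_E = 224 − 6x_E − x_D = 0 ⇒ x_E = 112/3 − (1/6)x_D.
The reaction-function slope is −1/6, so an 18-unit rise in x_D moves x_E by −1/6 × 18 = −3. E's best response falls — the actions are strategic substitutes.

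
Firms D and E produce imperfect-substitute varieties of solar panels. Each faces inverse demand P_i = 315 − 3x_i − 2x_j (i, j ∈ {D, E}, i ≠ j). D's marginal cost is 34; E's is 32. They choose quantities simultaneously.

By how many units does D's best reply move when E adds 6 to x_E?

Firm D's profit: π = x_D(315 − 3x_D − 2x_E) − 34x_D.
∂π/∂x_D = 281 − 6x_D − 2x_E = 0 ⇒ x_D = 281/6 − (1/3)x_E.
The reaction-function slope is −1/3, so a 6-unit rise in x_E moves x_D by −1/3 × 6 = −2. D's best response falls — the actions are strategic substitutes.

-2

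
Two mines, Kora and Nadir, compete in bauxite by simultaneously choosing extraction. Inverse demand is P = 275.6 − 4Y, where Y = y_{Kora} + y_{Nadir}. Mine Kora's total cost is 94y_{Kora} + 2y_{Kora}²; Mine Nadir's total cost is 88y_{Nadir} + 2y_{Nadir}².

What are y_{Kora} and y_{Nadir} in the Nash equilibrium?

11.1625, 11.9125

Mine Kora's profit: π = y_{Kora}(275.6 − 4(y_{Kora} + y_{Nadir})) − 94y_{Kora} − 2y_{Kora}².
∂π/∂y_{Kora} = 181.6 − 12y_{Kora} − 4y_{Nadir} = 0, so y_{Kora} = 227/15 − (1/3)y_{Nadir}.
By the same steps for Nadir: y_{Nadir} = 469/30 − (1/3)y_{Kora}.
Solving the two reaction functions simultaneously: (1 − (−1/3)(−1/3))y_{Kora} = 227/15 − (1/3)·(469/30), so (8/9)y_{Kora} = 893/90 and y_{Kora} = 11.1625.
Then y_{Nadir} = 469/30 − (1/3)·11.1625 = 11.9125.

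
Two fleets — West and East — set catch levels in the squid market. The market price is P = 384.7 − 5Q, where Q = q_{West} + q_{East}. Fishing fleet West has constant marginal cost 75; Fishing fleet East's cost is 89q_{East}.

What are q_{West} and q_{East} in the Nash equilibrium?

21.58, 18.78

Fishing fleet West's profit: π = q_{West}(384.7 − 5(q_{West} + q_{East})) − 75q_{West}.
∂π/∂q_{West} = 309.7 − 10q_{West} − 5q_{East} = 0, so q_{West} = 30.97 − 0.5q_{East}.
By the same steps for East: q_{East} = 29.57 − 0.5q_{West}.
Solving the two reaction functions simultaneously: (1 − (−0.5)(−0.5))q_{West} = 30.97 − 0.5·29.57, so 0.75q_{West} = 16.185 and q_{West} = 21.58.
Then q_{East} = 29.57 − 0.5·21.58 = 18.78.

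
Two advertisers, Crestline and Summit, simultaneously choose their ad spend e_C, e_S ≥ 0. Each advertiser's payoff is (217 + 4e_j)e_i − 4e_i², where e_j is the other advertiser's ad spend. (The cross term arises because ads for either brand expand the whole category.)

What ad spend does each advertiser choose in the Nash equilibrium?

Crestline's payoff is (217 + 4e_S)e_C − 4e_C².
∂π/∂e_C = 217 + 4e_S − 8e_C = 0, so e_C = 27.125 + 0.5e_S.
The game is symmetric, so in equilibrium e_S = e_C: the reaction function gives 0.5e_C = 27.125, hence e_C = 54.25.

54.25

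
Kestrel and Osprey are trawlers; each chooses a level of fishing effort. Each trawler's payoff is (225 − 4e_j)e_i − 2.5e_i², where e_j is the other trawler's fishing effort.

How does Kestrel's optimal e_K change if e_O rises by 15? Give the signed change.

-12

Kestrel's payoff is (225 − 4e_O)e_K − 2.5e_K².
∂π/∂e_K = 225 − 4e_O − 5e_K = 0, so e_K = 45 − 0.8e_O.
The reaction-function slope is −0.8, so a 15-unit rise in e_O moves e_K by −0.8 × 15 = −12. Kestrel's best response falls — the actions are strategic substitutes.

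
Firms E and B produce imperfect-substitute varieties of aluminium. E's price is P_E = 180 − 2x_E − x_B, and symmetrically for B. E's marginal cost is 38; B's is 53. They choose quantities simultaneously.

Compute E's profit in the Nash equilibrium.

Firm E's profit: π = x_E(180 − 2x_E − x_B) − 38x_E.
∂π/∂x_E = 142 − 4x_E − x_B = 0 ⇒ x_E = 35.5 − 0.25x_B.
Similarly x_B = 31.75 − 0.25x_E.
Solving the two reaction functions simultaneously: (1 − (−0.25)(−0.25))x_E = 35.5 − 0.25·31.75, so 0.9375x_E = 27.5625 and x_E = 29.4.
Then x_B = 31.75 − 0.25·29.4 = 24.4.
P_E = 180 − 2·29.4 − 24.4 = 96.8.
Profit = (96.8 − 38)·29.4 = 1728.72.

1728.72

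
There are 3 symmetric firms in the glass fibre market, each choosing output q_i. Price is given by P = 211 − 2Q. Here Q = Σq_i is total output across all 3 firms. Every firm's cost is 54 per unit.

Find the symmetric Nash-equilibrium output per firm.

A representative firm's profit is π_i = q_i(211 − 2Q) − 54q_i, with Q = q_i + Σ_{j≠i} q_j.
First-order condition: 157 − 4q_i − 2Σ_{j≠i} q_j = 0.
With identical firms, set every q_j = q: then 157 − 4q − 4q = 0, i.e. q = 157/8 = 19.625.

19.625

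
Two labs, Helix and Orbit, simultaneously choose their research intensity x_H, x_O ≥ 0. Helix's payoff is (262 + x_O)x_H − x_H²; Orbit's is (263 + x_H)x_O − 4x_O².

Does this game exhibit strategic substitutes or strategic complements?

strategic complements

Expanding Helix's payoff: 262x_H + x_Ox_H − x_H².
∂π/∂x_H = 262 + x_O − 2x_H = 0, so x_H = 131 + 0.5x_O.
The best-response slope dx_H/dx_O = 0.5 > 0: the reaction function is upward-sloping, so the choices are strategic complements.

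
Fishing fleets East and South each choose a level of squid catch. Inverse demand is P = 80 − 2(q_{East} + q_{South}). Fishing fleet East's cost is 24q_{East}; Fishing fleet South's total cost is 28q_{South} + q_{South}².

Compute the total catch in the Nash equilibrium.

16.4

Fishing fleet East's profit: π = q_{East}(80 − 2(q_{East} + q_{South})) − 24q_{East}.
∂π/∂q_{East} = 56 − 4q_{East} − 2q_{South} = 0, so q_{East} = 14 − 0.5q_{South}.
For South: ∂π/∂q_{South} = 52 − 6q_{South} − 2q_{East} = 0 ⇒ q_{South} = 26/3 − (1/3)q_{East}.
Substituting the second reaction function into the first: q_{East} = 14 − 0.5(26/3 − (1/3)q_{East}), which gives (5/6)q_{East} = 29/3 ⇒ q_{East} = 11.6.
Then q_{South} = 26/3 − (1/3)·11.6 = 4.8.
Total catch: 11.6 + 4.8 = 16.4.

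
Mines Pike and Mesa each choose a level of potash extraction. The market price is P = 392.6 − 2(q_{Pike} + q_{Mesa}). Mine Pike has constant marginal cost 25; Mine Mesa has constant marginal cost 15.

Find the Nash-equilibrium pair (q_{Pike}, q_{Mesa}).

59.6, 64.6

Mine Pike's profit: π = q_{Pike}(392.6 − 2(q_{Pike} + q_{Mesa})) − 25q_{Pike}.
∂π/∂q_{Pike} = 367.6 − 4q_{Pike} − 2q_{Mesa} = 0, so q_{Pike} = 91.9 − 0.5q_{Mesa}.
By the same steps for Mesa: q_{Mesa} = 94.4 − 0.5q_{Pike}.
Plugging q_{Mesa} into Pike's best response: q_{Pike} = 91.9 − 0.5(94.4 − 0.5q_{Pike}) ⇒ 0.75q_{Pike} = 44.7, so q_{Pike} = 59.6.
Then q_{Mesa} = 94.4 − 0.5·59.6 = 64.6.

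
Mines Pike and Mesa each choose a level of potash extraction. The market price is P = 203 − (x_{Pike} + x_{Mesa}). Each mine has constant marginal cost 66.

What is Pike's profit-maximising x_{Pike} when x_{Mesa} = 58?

39.5

Mine Pike's profit: π = x_{Pike}(203 − (x_{Pike} + x_{Mesa})) − 66x_{Pike}.
∂π/∂x_{Pike} = 137 − 2x_{Pike} − x_{Mesa} = 0, so x_{Pike} = 68.5 − 0.5x_{Mesa}.
At x_{Mesa} = 58: x_{Pike} = 68.5 − 0.5·58 = 39.5.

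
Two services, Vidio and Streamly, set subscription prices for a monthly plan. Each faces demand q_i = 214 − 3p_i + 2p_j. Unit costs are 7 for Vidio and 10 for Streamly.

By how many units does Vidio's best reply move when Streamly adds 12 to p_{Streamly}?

Vidio's profit: π = (p_{Vidio} − 7)(214 − 3p_{Vidio} + 2p_{Streamly}).
∂π/∂p_{Vidio} = 235 − 6p_{Vidio} + 2p_{Streamly} = 0 ⇒ p_{Vidio} = 235/6 + (1/3)p_{Streamly}.
The reaction-function slope is 1/3, so a 12-unit rise in p_{Streamly} moves p_{Vidio} by 1/3 × 12 = 4. Vidio's best response rises — the actions are strategic complements.

4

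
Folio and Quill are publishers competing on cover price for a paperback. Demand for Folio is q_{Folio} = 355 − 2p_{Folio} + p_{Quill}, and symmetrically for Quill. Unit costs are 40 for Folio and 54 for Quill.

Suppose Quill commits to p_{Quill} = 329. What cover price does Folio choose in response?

191

Folio's profit: π = (p_{Folio} − 40)(355 − 2p_{Folio} + p_{Quill}).
∂π/∂p_{Folio} = 435 − 4p_{Folio} + p_{Quill} = 0 ⇒ p_{Folio} = 108.75 + 0.25p_{Quill}.
At p_{Quill} = 329: p_{Folio} = 108.75 + 0.25·329 = 191.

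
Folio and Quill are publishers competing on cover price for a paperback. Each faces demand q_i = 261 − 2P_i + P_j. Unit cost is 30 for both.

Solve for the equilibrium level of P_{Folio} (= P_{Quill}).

Folio's profit: π = (P_{Folio} − 30)(261 − 2P_{Folio} + P_{Quill}).
∂π/∂P_{Folio} = 321 − 4P_{Folio} + P_{Quill} = 0 ⇒ P_{Folio} = 80.25 + 0.25P_{Quill}.
The game is symmetric, so in equilibrium P_{Quill} = P_{Folio}: the reaction function gives 0.75P_{Folio} = 80.25, hence P_{Folio} = 107.

107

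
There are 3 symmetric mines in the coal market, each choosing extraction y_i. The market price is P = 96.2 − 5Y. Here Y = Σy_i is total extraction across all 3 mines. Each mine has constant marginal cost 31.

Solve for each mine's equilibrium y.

A representative mine's profit is π_i = y_i(96.2 − 5Y) − 31y_i, with Y = y_i + Σ_{j≠i} y_j.
First-order condition: 65.2 − 10y_i − 5Σ_{j≠i} y_j = 0.
Imposing symmetry (y_j = y for all j) turns Σ_{j≠i} y_j into 2y, so 65.2 = 20y and y = 3.26.

3.26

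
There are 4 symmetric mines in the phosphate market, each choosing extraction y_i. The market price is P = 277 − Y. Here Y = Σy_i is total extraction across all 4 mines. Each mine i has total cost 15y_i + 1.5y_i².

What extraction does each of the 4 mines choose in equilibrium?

A representative mine's profit is π_i = y_i(277 − Y) − 15y_i − 1.5y_i², with Y = y_i + Σ_{j≠i} y_j.
First-order condition: 262 − 5y_i − Σ_{j≠i} y_j = 0.
In a symmetric equilibrium every mine chooses the same y, so Σ_{j≠i} y_j = 3y. The condition becomes 262 − 8y = 0, giving y = 262/8 = 32.75.

32.75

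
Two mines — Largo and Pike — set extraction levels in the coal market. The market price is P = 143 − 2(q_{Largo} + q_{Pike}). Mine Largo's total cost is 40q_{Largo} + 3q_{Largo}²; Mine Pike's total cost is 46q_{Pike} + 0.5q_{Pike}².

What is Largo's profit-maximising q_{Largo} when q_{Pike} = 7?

Mine Largo's profit: π = q_{Largo}(143 − 2(q_{Largo} + q_{Pike})) − 40q_{Largo} − 3q_{Largo}².
∂π/∂q_{Largo} = 103 − 10q_{Largo} − 2q_{Pike} = 0, so q_{Largo} = 10.3 − 0.2q_{Pike}.
At q_{Pike} = 7: q_{Largo} = 10.3 − 0.2·7 = 8.9.

8.9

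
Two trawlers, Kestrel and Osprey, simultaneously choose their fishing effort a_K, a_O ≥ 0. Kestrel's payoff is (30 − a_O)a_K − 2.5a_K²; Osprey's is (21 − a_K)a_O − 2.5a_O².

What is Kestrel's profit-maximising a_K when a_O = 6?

4.8

Expanding Kestrel's payoff: 30a_K − a_Oa_K − 2.5a_K².
∂π/∂a_K = 30 − a_O − 5a_K = 0, so a_K = 6 − 0.2a_O.
At a_O = 6: a_K = 6 − 0.2·6 = 4.8.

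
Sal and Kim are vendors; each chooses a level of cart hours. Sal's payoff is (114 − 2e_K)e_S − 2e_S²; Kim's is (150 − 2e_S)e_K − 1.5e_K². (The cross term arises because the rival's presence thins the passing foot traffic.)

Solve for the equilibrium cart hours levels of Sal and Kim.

5.25, 46.5

Expanding Sal's payoff: 114e_S − 2e_Ke_S − 2e_S².
∂π/∂e_S = 114 − 2e_K − 4e_S = 0, so e_S = 28.5 − 0.5e_K.
Likewise for Kim: e_K = 50 − (2/3)e_S.
Solving the two reaction functions simultaneously: (1 − (−0.5)(−2/3))e_S = 28.5 − 0.5·50, so (2/3)e_S = 3.5 and e_S = 5.25.
Then e_K = 50 − (2/3)·5.25 = 46.5.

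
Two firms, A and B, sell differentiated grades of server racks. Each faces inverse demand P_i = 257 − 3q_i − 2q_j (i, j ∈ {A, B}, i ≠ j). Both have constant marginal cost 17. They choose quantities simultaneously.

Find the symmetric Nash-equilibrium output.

30

Firm A's profit: π = q_A(257 − 3q_A − 2q_B) − 17q_A.
∂π/∂q_A = 240 − 6q_A − 2q_B = 0 ⇒ q_A = 40 − (1/3)q_B.
The game is symmetric, so in equilibrium q_B = q_A: the reaction function gives (4/3)q_A = 40, hence q_A = 30.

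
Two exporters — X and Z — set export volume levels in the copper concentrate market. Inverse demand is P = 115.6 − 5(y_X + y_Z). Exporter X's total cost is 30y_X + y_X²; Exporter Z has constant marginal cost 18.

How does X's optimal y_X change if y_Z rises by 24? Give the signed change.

Exporter X's profit: π = y_X(115.6 − 5(y_X + y_Z)) − 30y_X − y_X².
∂π/∂y_X = 85.6 − 12y_X − 5y_Z = 0, so y_X = 107/15 − (5/12)y_Z.
The reaction-function slope is −5/12, so a 24-unit rise in y_Z moves y_X by −5/12 × 24 = −10. X's best response falls — the actions are strategic substitutes.

-10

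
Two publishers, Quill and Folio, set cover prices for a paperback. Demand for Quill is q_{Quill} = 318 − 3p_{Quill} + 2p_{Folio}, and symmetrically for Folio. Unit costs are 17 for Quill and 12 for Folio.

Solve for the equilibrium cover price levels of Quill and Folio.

Quill's profit: π = (p_{Quill} − 17)(318 − 3p_{Quill} + 2p_{Folio}).
∂π/∂p_{Quill} = 369 − 6p_{Quill} + 2p_{Folio} = 0 ⇒ p_{Quill} = 61.5 + (1/3)p_{Folio}.
Similarly p_{Folio} = 59 + (1/3)p_{Quill}.
Solving the two reaction functions simultaneously: (1 − (1/3)(1/3))p_{Quill} = 61.5 + (1/3)·59, so (8/9)p_{Quill} = 487/6 and p_{Quill} = 91.3125.
Then p_{Folio} = 59 + (1/3)·91.3125 = 89.4375.

91.3125, 89.4375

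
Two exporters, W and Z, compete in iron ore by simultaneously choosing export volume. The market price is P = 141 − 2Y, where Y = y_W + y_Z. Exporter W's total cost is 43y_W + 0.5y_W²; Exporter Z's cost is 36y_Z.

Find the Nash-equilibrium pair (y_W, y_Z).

11.375, 20.5625

Exporter W's profit: π = y_W(141 − 2(y_W + y_Z)) − 43y_W − 0.5y_W².
∂π/∂y_W = 98 − 5y_W − 2y_Z = 0, so y_W = 19.6 − 0.4y_Z.
For Z: ∂π/∂y_Z = 105 − 4y_Z − 2y_W = 0 ⇒ y_Z = 26.25 − 0.5y_W.
Plugging y_Z into W's best response: y_W = 19.6 − 0.4(26.25 − 0.5y_W) ⇒ 0.8y_W = 9.1, so y_W = 11.375.
Then y_Z = 26.25 − 0.5·11.375 = 20.5625.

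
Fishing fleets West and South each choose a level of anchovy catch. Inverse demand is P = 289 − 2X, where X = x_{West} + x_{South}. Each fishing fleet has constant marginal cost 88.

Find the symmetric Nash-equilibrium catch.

33.5

Fishing fleet West's profit: π = x_{West}(289 − 2(x_{West} + x_{South})) − 88x_{West}.
∂π/∂x_{West} = 201 − 4x_{West} − 2x_{South} = 0, so x_{West} = 50.25 − 0.5x_{South}.
Setting x_{West} = x_{South} in the reaction function: x_{West} = 50.25 − 0.5x_{West}, so x_{West} = 50.25 / 1.5 = 33.5.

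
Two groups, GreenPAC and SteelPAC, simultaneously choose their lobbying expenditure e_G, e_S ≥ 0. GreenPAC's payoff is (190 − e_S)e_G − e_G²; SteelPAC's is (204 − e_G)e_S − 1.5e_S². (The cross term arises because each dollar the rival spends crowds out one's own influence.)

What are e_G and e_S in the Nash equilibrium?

73.2, 43.6

Expanding GreenPAC's payoff: 190e_G − e_Se_G − e_G².
∂π/∂e_G = 190 − e_S − 2e_G = 0, so e_G = 95 − 0.5e_S.
Likewise for SteelPAC: e_S = 68 − (1/3)e_G.
Plugging e_S into GreenPAC's best response: e_G = 95 − 0.5(68 − (1/3)e_G) ⇒ (5/6)e_G = 61, so e_G = 73.2.
Then e_S = 68 − (1/3)·73.2 = 43.6.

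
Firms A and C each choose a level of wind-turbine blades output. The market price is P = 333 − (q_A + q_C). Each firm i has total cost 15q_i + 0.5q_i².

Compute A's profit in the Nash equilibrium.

9480.375

Firm A's profit: π = q_A(333 − (q_A + q_C)) − 15q_A − 0.5q_A².
∂π/∂q_A = 318 − 3q_A − q_C = 0, so q_A = 106 − (1/3)q_C.
Setting q_A = q_C in the reaction function: q_A = 106 − (1/3)q_A, so q_A = 106 / (4/3) = 79.5.
Price P = 333 − 159 = 174.
A's profit: (174 − 15)·79.5 − 0.5(79.5)² = 9480.375.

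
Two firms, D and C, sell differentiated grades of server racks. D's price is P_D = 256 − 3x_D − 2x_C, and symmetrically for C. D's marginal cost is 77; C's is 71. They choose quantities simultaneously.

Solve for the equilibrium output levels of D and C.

22, 23.5

Firm D's profit: π = x_D(256 − 3x_D − 2x_C) − 77x_D.
∂π/∂x_D = 179 − 6x_D − 2x_C = 0 ⇒ x_D = 179/6 − (1/3)x_C.
Similarly x_C = 185/6 − (1/3)x_D.
Solving the two reaction functions simultaneously: (1 − (−1/3)(−1/3))x_D = 179/6 − (1/3)·(185/6), so (8/9)x_D = 176/9 and x_D = 22.
Then x_C = 185/6 − (1/3)·22 = 23.5.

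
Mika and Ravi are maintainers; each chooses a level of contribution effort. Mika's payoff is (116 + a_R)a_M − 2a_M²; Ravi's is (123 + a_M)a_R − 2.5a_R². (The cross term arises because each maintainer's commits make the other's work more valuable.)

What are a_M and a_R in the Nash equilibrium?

37, 32

Expanding Mika's payoff: 116a_M + a_Ra_M − 2a_M².
∂π/∂a_M = 116 + a_R − 4a_M = 0, so a_M = 29 + 0.25a_R.
Likewise for Ravi: a_R = 24.6 + 0.2a_M.
Substituting the second reaction function into the first: a_M = 29 + 0.25(24.6 + 0.2a_M), which gives 0.95a_M = 35.15 ⇒ a_M = 37.
Then a_R = 24.6 + 0.2·37 = 32.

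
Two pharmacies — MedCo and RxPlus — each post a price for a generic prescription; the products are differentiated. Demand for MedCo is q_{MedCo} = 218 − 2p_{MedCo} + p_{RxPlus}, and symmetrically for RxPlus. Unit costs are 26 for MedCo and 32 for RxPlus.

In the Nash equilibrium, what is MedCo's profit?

MedCo's profit: π = (p_{MedCo} − 26)(218 − 2p_{MedCo} + p_{RxPlus}).
∂π/∂p_{MedCo} = 270 − 4p_{MedCo} + p_{RxPlus} = 0 ⇒ p_{MedCo} = 67.5 + 0.25p_{RxPlus}.
Similarly p_{RxPlus} = 70.5 + 0.25p_{MedCo}.
Solving the two reaction functions simultaneously: (1 − (0.25)(0.25))p_{MedCo} = 67.5 + 0.25·70.5, so 0.9375p_{MedCo} = 85.125 and p_{MedCo} = 90.8.
Then p_{RxPlus} = 70.5 + 0.25·90.8 = 93.2.
q_{MedCo} = 218 − 2·90.8 + 93.2 = 129.6.
Profit = (90.8 − 26)·129.6 = 8398.08.

8398.08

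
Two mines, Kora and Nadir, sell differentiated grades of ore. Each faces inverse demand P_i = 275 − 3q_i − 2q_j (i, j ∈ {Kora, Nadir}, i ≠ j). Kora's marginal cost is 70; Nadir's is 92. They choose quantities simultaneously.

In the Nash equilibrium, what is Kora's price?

Mine Kora's profit: π = q_{Kora}(275 − 3q_{Kora} − 2q_{Nadir}) − 70q_{Kora}.
∂π/∂q_{Kora} = 205 − 6q_{Kora} − 2q_{Nadir} = 0 ⇒ q_{Kora} = 205/6 − (1/3)q_{Nadir}.
Similarly q_{Nadir} = 30.5 − (1/3)q_{Kora}.
Plugging q_{Nadir} into Kora's best response: q_{Kora} = 205/6 − (1/3)(30.5 − (1/3)q_{Kora}) ⇒ (8/9)q_{Kora} = 24, so q_{Kora} = 27.
Then q_{Nadir} = 30.5 − (1/3)·27 = 21.5.
P_{Kora} = 275 − 3·27 − 2·21.5 = 151.

151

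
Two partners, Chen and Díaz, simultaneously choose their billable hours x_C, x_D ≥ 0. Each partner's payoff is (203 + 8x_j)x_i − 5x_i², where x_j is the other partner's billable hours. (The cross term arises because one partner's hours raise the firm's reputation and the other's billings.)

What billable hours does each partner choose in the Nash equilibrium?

Chen's payoff is (203 + 8x_D)x_C − 5x_C².
∂π/∂x_C = 203 + 8x_D − 10x_C = 0, so x_C = 20.3 + 0.8x_D.
By symmetry x_D = x_C; substituting into the reaction function, 0.2x_C = 20.3 and x_C = 101.5.

101.5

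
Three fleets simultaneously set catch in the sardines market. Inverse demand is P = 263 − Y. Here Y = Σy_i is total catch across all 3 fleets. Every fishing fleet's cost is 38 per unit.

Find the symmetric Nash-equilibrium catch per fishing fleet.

56.25

A representative fishing fleet's profit is π_i = y_i(263 − Y) − 38y_i, with Y = y_i + Σ_{j≠i} y_j.
First-order condition: 225 − 2y_i − Σ_{j≠i} y_j = 0.
With identical fishing fleets, set every y_j = y: then 225 − 2y − 2y = 0, i.e. y = 225/4 = 56.25.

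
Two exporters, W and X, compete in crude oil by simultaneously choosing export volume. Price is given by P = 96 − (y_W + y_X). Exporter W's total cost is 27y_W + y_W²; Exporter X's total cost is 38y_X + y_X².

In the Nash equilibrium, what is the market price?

70.6

Exporter W's profit: π = y_W(96 − (y_W + y_X)) − 27y_W − y_W².
∂π/∂y_W = 69 − 4y_W − y_X = 0, so y_W = 17.25 − 0.25y_X.
By the same steps for X: y_X = 14.5 − 0.25y_W.
Substituting the second reaction function into the first: y_W = 17.25 − 0.25(14.5 − 0.25y_W), which gives 0.9375y_W = 13.625 ⇒ y_W = 218/15.
Then y_X = 14.5 − 0.25·(218/15) = 163/15.
Equilibrium price: P = 96 − 25.4 = 70.6.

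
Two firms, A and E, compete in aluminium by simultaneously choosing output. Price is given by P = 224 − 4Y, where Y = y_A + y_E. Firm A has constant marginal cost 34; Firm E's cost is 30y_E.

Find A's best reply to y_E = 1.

Firm A's profit: π = y_A(224 − 4(y_A + y_E)) − 34y_A.
∂π/∂y_A = 190 − 8y_A − 4y_E = 0, so y_A = 23.75 − 0.5y_E.
At y_E = 1: y_A = 23.75 − 0.5·1 = 23.25.

23.25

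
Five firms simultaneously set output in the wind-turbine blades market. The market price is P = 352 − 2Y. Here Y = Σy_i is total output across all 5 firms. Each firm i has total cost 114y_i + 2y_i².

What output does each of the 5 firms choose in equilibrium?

14.875

A representative firm's profit is π_i = y_i(352 − 2Y) − 114y_i − 2y_i², with Y = y_i + Σ_{j≠i} y_j.
First-order condition: 238 − 8y_i − 2Σ_{j≠i} y_j = 0.
Imposing symmetry (y_j = y for all j) turns Σ_{j≠i} y_j into 4y, so 238 = 16y and y = 14.875.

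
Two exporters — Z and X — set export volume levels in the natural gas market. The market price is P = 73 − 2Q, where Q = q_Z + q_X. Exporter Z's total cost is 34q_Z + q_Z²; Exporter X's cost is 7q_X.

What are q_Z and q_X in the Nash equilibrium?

1.2, 15.9

Exporter Z's profit: π = q_Z(73 − 2(q_Z + q_X)) − 34q_Z − q_Z².
∂π/∂q_Z = 39 − 6q_Z − 2q_X = 0, so q_Z = 6.5 − (1/3)q_X.
For X: ∂π/∂q_X = 66 − 4q_X − 2q_Z = 0 ⇒ q_X = 16.5 − 0.5q_Z.
Plugging q_X into Z's best response: q_Z = 6.5 − (1/3)(16.5 − 0.5q_Z) ⇒ (5/6)q_Z = 1, so q_Z = 1.2.
Then q_X = 16.5 − 0.5·1.2 = 15.9.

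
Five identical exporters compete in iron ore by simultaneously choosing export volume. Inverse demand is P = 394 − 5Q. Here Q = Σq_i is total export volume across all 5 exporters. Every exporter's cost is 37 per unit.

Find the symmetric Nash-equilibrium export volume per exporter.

A representative exporter's profit is π_i = q_i(394 − 5Q) − 37q_i, with Q = q_i + Σ_{j≠i} q_j.
First-order condition: 357 − 10q_i − 5Σ_{j≠i} q_j = 0.
In a symmetric equilibrium every exporter chooses the same q, so Σ_{j≠i} q_j = 4q. The condition becomes 357 − 30q = 0, giving q = 357/30 = 11.9.

11.9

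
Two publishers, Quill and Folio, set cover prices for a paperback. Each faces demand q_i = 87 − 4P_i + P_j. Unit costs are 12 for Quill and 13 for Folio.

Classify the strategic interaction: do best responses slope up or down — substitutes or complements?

strategic complements

Quill's profit: π = (P_{Quill} − 12)(87 − 4P_{Quill} + P_{Folio}).
∂π/∂P_{Quill} = 135 − 8P_{Quill} + P_{Folio} = 0 ⇒ P_{Quill} = 16.875 + 0.125P_{Folio}.
The best-response slope dP_{Quill}/dP_{Folio} = 0.125 > 0: the reaction function is upward-sloping, so the choices are strategic complements.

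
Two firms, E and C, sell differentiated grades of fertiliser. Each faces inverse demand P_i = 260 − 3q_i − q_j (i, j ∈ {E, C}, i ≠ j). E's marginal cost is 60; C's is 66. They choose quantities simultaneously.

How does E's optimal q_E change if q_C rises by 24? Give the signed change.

-4

Firm E's profit: π = q_E(260 − 3q_E − q_C) − 60q_E.
∂π/∂q_E = 200 − 6q_E − q_C = 0 ⇒ q_E = 100/3 − (1/6)q_C.
The reaction-function slope is −1/6, so a 24-unit rise in q_C moves q_E by −1/6 × 24 = −4. E's best response falls — the actions are strategic substitutes.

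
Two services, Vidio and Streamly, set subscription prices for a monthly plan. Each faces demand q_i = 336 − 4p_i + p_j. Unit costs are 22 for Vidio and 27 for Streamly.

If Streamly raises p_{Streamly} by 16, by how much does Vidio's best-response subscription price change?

2

Vidio's profit: π = (p_{Vidio} − 22)(336 − 4p_{Vidio} + p_{Streamly}).
∂π/∂p_{Vidio} = 424 − 8p_{Vidio} + p_{Streamly} = 0 ⇒ p_{Vidio} = 53 + 0.125p_{Streamly}.
The reaction-function slope is 0.125, so a 16-unit rise in p_{Streamly} moves p_{Vidio} by 0.125 × 16 = 2. Vidio's best response rises — the actions are strategic complements.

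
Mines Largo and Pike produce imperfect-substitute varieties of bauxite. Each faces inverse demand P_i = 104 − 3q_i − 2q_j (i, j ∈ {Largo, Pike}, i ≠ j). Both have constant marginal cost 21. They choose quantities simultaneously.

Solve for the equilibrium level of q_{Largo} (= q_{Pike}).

10.375

Mine Largo's profit: π = q_{Largo}(104 − 3q_{Largo} − 2q_{Pike}) − 21q_{Largo}.
∂π/∂q_{Largo} = 83 − 6q_{Largo} − 2q_{Pike} = 0 ⇒ q_{Largo} = 83/6 − (1/3)q_{Pike}.
By symmetry q_{Pike} = q_{Largo}; substituting into the reaction function, (4/3)q_{Largo} = 83/6 and q_{Largo} = 10.375.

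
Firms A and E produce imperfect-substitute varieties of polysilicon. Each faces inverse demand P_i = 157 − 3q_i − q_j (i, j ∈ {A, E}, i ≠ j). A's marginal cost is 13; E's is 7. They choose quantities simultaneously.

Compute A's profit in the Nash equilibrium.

1248.48

Firm A's profit: π = q_A(157 − 3q_A − q_E) − 13q_A.
∂π/∂q_A = 144 − 6q_A − q_E = 0 ⇒ q_A = 24 − (1/6)q_E.
Similarly q_E = 25 − (1/6)q_A.
Plugging q_E into A's best response: q_A = 24 − (1/6)(25 − (1/6)q_A) ⇒ (35/36)q_A = 119/6, so q_A = 20.4.
Then q_E = 25 − (1/6)·20.4 = 21.6.
P_A = 157 − 3·20.4 − 21.6 = 74.2.
Profit = (74.2 − 13)·20.4 = 1248.48.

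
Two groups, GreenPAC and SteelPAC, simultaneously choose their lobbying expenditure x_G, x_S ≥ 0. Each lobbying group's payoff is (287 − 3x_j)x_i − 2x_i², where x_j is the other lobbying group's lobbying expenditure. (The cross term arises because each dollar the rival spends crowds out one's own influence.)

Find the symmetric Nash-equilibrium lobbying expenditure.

GreenPAC's payoff is (287 − 3x_S)x_G − 2x_G².
∂π/∂x_G = 287 − 3x_S − 4x_G = 0, so x_G = 71.75 − 0.75x_S.
Setting x_G = x_S in the reaction function: x_G = 71.75 − 0.75x_G, so x_G = 71.75 / 1.75 = 41.

41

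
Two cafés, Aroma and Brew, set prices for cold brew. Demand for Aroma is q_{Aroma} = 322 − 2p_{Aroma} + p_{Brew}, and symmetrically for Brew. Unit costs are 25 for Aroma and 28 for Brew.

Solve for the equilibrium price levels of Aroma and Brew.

Aroma's profit: π = (p_{Aroma} − 25)(322 − 2p_{Aroma} + p_{Brew}).
∂π/∂p_{Aroma} = 372 − 4p_{Aroma} + p_{Brew} = 0 ⇒ p_{Aroma} = 93 + 0.25p_{Brew}.
Similarly p_{Brew} = 94.5 + 0.25p_{Aroma}.
Solving the two reaction functions simultaneously: (1 − (0.25)(0.25))p_{Aroma} = 93 + 0.25·94.5, so 0.9375p_{Aroma} = 116.625 and p_{Aroma} = 124.4.
Then p_{Brew} = 94.5 + 0.25·124.4 = 125.6.

124.4, 125.6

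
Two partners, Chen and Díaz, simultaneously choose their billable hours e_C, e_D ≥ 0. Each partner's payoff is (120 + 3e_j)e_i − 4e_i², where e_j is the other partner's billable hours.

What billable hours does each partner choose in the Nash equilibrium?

24

Chen's payoff is (120 + 3e_D)e_C − 4e_C².
∂π/∂e_C = 120 + 3e_D − 8e_C = 0, so e_C = 15 + 0.375e_D.
By symmetry e_D = e_C; substituting into the reaction function, 0.625e_C = 15 and e_C = 24.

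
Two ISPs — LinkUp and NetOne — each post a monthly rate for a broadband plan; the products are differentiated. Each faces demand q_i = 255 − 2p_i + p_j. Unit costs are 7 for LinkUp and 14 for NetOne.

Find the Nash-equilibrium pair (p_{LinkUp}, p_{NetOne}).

90.6, 93.4

LinkUp's profit: π = (p_{LinkUp} − 7)(255 − 2p_{LinkUp} + p_{NetOne}).
∂π/∂p_{LinkUp} = 269 − 4p_{LinkUp} + p_{NetOne} = 0 ⇒ p_{LinkUp} = 67.25 + 0.25p_{NetOne}.
Similarly p_{NetOne} = 70.75 + 0.25p_{LinkUp}.
Substituting the second reaction function into the first: p_{LinkUp} = 67.25 + 0.25(70.75 + 0.25p_{LinkUp}), which gives 0.9375p_{LinkUp} = 84.9375 ⇒ p_{LinkUp} = 90.6.
Then p_{NetOne} = 70.75 + 0.25·90.6 = 93.4.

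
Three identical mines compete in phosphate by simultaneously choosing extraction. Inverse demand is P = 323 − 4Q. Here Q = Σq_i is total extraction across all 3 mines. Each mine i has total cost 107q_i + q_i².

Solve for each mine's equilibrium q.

12

A representative mine's profit is π_i = q_i(323 − 4Q) − 107q_i − q_i², with Q = q_i + Σ_{j≠i} q_j.
First-order condition: 216 − 10q_i − 4Σ_{j≠i} q_j = 0.
In a symmetric equilibrium every mine chooses the same q, so Σ_{j≠i} q_j = 2q. The condition becomes 216 − 18q = 0, giving q = 216/18 = 12.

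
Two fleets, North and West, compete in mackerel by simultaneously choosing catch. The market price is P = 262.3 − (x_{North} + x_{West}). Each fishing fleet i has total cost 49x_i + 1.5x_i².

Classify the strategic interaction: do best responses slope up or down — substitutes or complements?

strategic substitutes

Fishing fleet North's profit: π = x_{North}(262.3 − (x_{North} + x_{West})) − 49x_{North} − 1.5x_{North}².
∂π/∂x_{North} = 213.3 − 5x_{North} − x_{West} = 0, so x_{North} = 42.66 − 0.2x_{West}.
The best-response slope dx_{North}/dx_{West} = −0.2 < 0: the reaction function is downward-sloping, so the choices are strategic substitutes.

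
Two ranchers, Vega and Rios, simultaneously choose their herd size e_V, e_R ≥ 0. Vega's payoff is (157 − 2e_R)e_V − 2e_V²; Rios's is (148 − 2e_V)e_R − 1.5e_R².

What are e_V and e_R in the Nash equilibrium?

21.875, 34.75

Expanding Vega's payoff: 157e_V − 2e_Re_V − 2e_V².
∂π/∂e_V = 157 − 2e_R − 4e_V = 0, so e_V = 39.25 − 0.5e_R.
Likewise for Rios: e_R = 148/3 − (2/3)e_V.
Plugging e_R into Vega's best response: e_V = 39.25 − 0.5(148/3 − (2/3)e_V) ⇒ (2/3)e_V = 175/12, so e_V = 21.875.
Then e_R = 148/3 − (2/3)·21.875 = 34.75.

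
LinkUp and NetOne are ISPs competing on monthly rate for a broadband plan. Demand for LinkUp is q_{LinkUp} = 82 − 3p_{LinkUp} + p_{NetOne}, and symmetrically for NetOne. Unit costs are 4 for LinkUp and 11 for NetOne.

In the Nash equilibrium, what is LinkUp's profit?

LinkUp's profit: π = (p_{LinkUp} − 4)(82 − 3p_{LinkUp} + p_{NetOne}).
∂π/∂p_{LinkUp} = 94 − 6p_{LinkUp} + p_{NetOne} = 0 ⇒ p_{LinkUp} = 47/3 + (1/6)p_{NetOne}.
Similarly p_{NetOne} = 115/6 + (1/6)p_{LinkUp}.
Plugging p_{NetOne} into LinkUp's best response: p_{LinkUp} = 47/3 + (1/6)(115/6 + (1/6)p_{LinkUp}) ⇒ (35/36)p_{LinkUp} = 679/36, so p_{LinkUp} = 19.4.
Then p_{NetOne} = 115/6 + (1/6)·19.4 = 22.4.
q_{LinkUp} = 82 − 3·19.4 + 22.4 = 46.2.
Profit = (19.4 − 4)·46.2 = 711.48.

711.48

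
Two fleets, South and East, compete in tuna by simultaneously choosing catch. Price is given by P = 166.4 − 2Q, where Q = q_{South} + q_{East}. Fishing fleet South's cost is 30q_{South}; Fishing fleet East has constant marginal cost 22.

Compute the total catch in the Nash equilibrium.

46.8

Fishing fleet South's profit: π = q_{South}(166.4 − 2(q_{South} + q_{East})) − 30q_{South}.
∂π/∂q_{South} = 136.4 − 4q_{South} − 2q_{East} = 0, so q_{South} = 34.1 − 0.5q_{East}.
By the same steps for East: q_{East} = 36.1 − 0.5q_{South}.
Substituting the second reaction function into the first: q_{South} = 34.1 − 0.5(36.1 − 0.5q_{South}), which gives 0.75q_{South} = 16.05 ⇒ q_{South} = 21.4.
Then q_{East} = 36.1 − 0.5·21.4 = 25.4.
Total catch: 21.4 + 25.4 = 46.8.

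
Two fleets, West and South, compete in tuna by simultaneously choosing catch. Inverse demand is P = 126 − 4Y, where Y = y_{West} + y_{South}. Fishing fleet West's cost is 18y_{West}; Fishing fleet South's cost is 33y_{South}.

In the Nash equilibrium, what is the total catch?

16.75

Fishing fleet West's profit: π = y_{West}(126 − 4(y_{West} + y_{South})) − 18y_{West}.
∂π/∂y_{West} = 108 − 8y_{West} − 4y_{South} = 0, so y_{West} = 13.5 − 0.5y_{South}.
By the same steps for South: y_{South} = 11.625 − 0.5y_{West}.
Plugging y_{South} into West's best response: y_{West} = 13.5 − 0.5(11.625 − 0.5y_{West}) ⇒ 0.75y_{West} = 7.6875, so y_{West} = 10.25.
Then y_{South} = 11.625 − 0.5·10.25 = 6.5.
Total catch: 10.25 + 6.5 = 16.75.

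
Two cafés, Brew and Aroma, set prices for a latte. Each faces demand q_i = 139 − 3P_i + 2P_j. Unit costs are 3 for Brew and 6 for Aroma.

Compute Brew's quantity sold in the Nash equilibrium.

103.6875

Brew's profit: π = (P_{Brew} − 3)(139 − 3P_{Brew} + 2P_{Aroma}).
∂π/∂P_{Brew} = 148 − 6P_{Brew} + 2P_{Aroma} = 0 ⇒ P_{Brew} = 74/3 + (1/3)P_{Aroma}.
Similarly P_{Aroma} = 157/6 + (1/3)P_{Brew}.
Solving the two reaction functions simultaneously: (1 − (1/3)(1/3))P_{Brew} = 74/3 + (1/3)·(157/6), so (8/9)P_{Brew} = 601/18 and P_{Brew} = 37.5625.
Then P_{Aroma} = 157/6 + (1/3)·37.5625 = 38.6875.
q_{Brew} = 139 − 3·37.5625 + 2·38.6875 = 103.6875.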